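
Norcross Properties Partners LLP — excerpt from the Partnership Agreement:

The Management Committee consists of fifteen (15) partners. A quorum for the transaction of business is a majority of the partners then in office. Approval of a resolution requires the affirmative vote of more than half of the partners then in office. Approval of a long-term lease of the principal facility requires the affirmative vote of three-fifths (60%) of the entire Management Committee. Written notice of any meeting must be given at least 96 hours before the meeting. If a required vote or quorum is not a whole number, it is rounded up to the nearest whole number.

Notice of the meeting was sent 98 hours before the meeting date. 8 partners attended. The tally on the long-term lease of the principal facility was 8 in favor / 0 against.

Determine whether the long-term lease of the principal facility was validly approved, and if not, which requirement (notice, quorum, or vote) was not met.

Invalid — vote requirement not satisfied.

Notice: 98 hours given; 96 required (98 ≥ 96). Satisfied.
Quorum: 8 present; quorum is 8. Satisfied.
Vote: the long-term lease of the principal facility requires three-fifths of the entire Management Committee (15). 3/5 of 15 = 9, so 9 affirmative votes are needed; 8 voted in favor. Not satisfied.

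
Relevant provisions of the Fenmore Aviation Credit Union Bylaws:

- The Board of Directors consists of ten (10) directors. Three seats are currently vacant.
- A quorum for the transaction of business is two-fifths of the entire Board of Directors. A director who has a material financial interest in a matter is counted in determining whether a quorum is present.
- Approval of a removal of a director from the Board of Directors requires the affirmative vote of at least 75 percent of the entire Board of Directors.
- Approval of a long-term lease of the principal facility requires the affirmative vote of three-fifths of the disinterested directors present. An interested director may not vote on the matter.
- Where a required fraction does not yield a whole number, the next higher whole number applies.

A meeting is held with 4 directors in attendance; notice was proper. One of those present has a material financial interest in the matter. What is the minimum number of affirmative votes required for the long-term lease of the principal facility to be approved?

The long-term lease of the principal facility requires three-fifths of the disinterested directors present (4 − 1 = 3).
3/5 of 3 = 1.80, rounded up to 2.

2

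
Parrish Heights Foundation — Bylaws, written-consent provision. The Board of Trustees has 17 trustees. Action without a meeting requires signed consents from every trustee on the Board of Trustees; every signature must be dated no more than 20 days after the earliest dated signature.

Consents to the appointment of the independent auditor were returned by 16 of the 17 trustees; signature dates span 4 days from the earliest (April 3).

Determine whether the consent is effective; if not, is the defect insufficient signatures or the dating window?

Not effective — insufficient signatures.

Signatures required: all of 17 — unanimous means all 17, so 17 needed; 16 signed. Insufficient.
Dating window: the latest signature is 4 days after the earliest; the limit is 20 days. Within the window.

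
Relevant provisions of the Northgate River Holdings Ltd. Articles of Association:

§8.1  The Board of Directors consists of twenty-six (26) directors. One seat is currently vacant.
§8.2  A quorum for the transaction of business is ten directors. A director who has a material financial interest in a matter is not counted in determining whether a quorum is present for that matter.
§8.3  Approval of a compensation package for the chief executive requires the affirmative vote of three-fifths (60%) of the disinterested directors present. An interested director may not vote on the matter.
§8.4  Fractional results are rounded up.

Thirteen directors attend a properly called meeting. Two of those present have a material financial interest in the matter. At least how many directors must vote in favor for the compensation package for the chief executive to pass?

The compensation package for the chief executive requires three-fifths of the disinterested directors present (13 − 2 = 11).
3/5 of 11 = 6.60, rounded up to 7.

7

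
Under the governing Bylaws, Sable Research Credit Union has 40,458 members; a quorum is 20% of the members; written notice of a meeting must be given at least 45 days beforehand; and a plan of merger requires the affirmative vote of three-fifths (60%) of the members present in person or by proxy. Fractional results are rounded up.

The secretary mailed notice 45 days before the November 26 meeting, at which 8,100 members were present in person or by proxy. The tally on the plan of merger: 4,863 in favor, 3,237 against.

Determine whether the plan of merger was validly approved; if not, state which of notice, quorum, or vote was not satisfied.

Valid — all requirements satisfied.

Notice: 45 days given; 45 required. Satisfied.
Quorum: 20% of 40,458 = 8,091.60, rounded up to 8,092; 8,100 present. Satisfied.
Vote: requires three-fifths of those present (8,100); 3/5 of 8100 = 4860, so 4,860 needed; 4,863 in favor. Satisfied.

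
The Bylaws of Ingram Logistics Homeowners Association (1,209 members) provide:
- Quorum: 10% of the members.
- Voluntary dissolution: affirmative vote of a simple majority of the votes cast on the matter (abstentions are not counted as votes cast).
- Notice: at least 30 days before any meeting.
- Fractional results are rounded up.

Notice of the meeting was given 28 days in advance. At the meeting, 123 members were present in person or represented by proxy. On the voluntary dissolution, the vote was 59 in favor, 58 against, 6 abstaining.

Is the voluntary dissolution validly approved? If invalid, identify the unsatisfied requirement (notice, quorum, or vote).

Notice: 28 days given; 30 required. Not satisfied.
Quorum: 10% of 1,209 = 120.90, rounded up to 121; 123 present. Satisfied.
Vote: requires a majority of the votes cast (123 − 6 abstaining = 117); a majority of 117 is 59, so 59 needed; 59 in favor. Satisfied.

Invalid — notice requirement not satisfied.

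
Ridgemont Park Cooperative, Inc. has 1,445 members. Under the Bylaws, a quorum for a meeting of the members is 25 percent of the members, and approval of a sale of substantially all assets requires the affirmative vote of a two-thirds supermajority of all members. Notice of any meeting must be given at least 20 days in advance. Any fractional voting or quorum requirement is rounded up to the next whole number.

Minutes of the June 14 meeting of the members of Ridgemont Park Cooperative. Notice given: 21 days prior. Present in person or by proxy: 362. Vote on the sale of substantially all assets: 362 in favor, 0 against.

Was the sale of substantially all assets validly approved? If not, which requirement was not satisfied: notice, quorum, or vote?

Notice: 21 days given; 20 required. Satisfied.
Quorum: 25% of 1,445 = 361.25, rounded up to 362; 362 present. Satisfied.
Vote: requires two-thirds of all members (1,445); 2/3 of 1445 = 963.33, rounded up to 964, so 964 needed; 362 in favor. Not satisfied.

Invalid — vote requirement not satisfied.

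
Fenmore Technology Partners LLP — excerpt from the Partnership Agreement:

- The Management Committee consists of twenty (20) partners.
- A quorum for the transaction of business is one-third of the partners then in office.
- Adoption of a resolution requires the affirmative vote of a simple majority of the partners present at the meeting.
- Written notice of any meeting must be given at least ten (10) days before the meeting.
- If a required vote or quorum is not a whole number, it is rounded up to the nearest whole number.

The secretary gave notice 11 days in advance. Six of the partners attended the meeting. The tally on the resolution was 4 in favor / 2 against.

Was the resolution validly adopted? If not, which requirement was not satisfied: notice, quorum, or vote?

Notice: 11 days given; 10 required (11 ≥ 10). Satisfied.
Quorum: 6 present; quorum is 7. Not satisfied.
Vote: the resolution requires a majority of the partners present (6). A majority of 6 is 4, so 4 affirmative votes are needed; 4 voted in favor. Satisfied. (Moot — without a quorum no business can be validly transacted.)

Invalid — quorum requirement not satisfied.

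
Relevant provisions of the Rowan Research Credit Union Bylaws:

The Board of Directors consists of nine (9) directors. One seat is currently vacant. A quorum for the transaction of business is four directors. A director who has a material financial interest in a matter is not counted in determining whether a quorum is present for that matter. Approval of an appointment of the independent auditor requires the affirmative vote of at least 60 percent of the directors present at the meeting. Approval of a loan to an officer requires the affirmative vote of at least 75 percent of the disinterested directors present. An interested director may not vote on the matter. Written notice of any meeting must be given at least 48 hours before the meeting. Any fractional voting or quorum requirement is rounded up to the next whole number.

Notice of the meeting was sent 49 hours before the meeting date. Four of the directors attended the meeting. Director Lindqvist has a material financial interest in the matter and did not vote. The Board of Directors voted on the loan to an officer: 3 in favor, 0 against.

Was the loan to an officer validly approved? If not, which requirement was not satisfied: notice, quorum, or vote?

Invalid — quorum requirement not satisfied.

Notice: 49 hours given; 48 required (49 ≥ 48). Satisfied.
Quorum: 4 present, but the 1 interested director does not count, leaving 3. Quorum is 4. Not satisfied.
Vote: the loan to an officer requires three-fourths of the disinterested directors present (4 − 1 = 3). 3/4 of 3 = 2.25, rounded up to 3, so 3 affirmative votes are needed; 3 voted in favor. Satisfied. (Moot — without a quorum no business can be validly transacted.)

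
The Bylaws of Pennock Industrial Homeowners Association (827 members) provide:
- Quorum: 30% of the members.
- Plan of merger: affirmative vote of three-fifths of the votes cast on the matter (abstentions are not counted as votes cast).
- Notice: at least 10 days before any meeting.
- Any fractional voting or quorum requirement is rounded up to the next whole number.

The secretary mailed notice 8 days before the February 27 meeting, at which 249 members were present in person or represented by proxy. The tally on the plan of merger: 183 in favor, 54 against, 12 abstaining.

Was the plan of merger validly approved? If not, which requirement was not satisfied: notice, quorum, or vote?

Notice: 8 days given; 10 required. Not satisfied.
Quorum: 30% of 827 = 248.10, rounded up to 249; 249 present. Satisfied.
Vote: requires three-fifths of the votes cast (249 − 12 abstaining = 237); 3/5 of 237 = 142.20, rounded up to 143, so 143 needed; 183 in favor. Satisfied.

Invalid — notice requirement not satisfied.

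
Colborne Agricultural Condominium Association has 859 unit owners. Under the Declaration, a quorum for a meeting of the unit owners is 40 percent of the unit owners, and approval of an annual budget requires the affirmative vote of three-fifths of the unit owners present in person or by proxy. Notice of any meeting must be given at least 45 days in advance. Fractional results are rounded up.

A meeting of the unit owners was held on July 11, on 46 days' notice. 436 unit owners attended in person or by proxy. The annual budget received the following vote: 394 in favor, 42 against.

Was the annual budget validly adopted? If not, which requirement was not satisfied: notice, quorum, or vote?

Valid — all requirements satisfied.

Notice: 46 days given; 45 required. Satisfied.
Quorum: 40% of 859 = 343.60, rounded up to 344; 436 present. Satisfied.
Vote: requires three-fifths of those present (436); 3/5 of 436 = 261.60, rounded up to 262, so 262 needed; 394 in favor. Satisfied.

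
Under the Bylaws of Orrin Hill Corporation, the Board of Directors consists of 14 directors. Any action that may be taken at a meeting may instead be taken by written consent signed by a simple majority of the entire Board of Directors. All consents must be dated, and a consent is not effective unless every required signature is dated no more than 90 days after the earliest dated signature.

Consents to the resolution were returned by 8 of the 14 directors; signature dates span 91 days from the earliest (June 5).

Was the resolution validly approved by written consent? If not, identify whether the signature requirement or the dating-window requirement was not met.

Not effective — dating-window requirement not satisfied.

Signatures required: a simple majority of 14 — a majority of 14 is 8, so 8 needed; 8 signed. Sufficient.
Dating window: the latest signature is 91 days after the earliest; the limit is 90 days. Outside the window.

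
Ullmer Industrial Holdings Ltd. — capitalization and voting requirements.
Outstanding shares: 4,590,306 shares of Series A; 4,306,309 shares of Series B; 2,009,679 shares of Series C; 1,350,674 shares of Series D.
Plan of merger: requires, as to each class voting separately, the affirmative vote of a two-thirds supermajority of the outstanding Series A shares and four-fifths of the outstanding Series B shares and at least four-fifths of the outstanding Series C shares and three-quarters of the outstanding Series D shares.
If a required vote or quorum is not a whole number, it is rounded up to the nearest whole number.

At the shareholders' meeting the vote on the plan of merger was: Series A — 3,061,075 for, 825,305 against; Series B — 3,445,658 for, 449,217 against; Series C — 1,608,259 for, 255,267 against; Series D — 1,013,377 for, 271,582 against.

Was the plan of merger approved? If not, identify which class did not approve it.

Series A: 2/3 of 4590306 = 3060204; 3,060,204 required, 3,061,075 in favor — approved.
Series B: 4/5 of 4306309 = 3445047.20, rounded up to 3445048; 3,445,048 required, 3,445,658 in favor — approved.
Series C: 4/5 of 2009679 = 1607743.20, rounded up to 1607744; 1,607,744 required, 1,608,259 in favor — approved.
Series D: 3/4 of 1350674 = 1013005.50, rounded up to 1013006; 1,013,006 required, 1,013,377 in favor — approved.

Approved — every class gave the required vote.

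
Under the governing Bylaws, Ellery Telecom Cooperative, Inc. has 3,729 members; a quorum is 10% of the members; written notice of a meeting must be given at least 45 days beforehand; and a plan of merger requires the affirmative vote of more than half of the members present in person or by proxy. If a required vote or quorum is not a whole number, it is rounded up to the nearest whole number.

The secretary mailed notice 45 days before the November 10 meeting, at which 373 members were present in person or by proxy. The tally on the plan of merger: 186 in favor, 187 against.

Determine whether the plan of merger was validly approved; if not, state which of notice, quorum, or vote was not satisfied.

Invalid — vote requirement not satisfied.

Notice: 45 days given; 45 required. Satisfied.
Quorum: 10% of 3,729 = 372.90, rounded up to 373; 373 present. Satisfied.
Vote: requires a majority of those present (373); a majority of 373 is 187, so 187 needed; 186 in favor. Not satisfied.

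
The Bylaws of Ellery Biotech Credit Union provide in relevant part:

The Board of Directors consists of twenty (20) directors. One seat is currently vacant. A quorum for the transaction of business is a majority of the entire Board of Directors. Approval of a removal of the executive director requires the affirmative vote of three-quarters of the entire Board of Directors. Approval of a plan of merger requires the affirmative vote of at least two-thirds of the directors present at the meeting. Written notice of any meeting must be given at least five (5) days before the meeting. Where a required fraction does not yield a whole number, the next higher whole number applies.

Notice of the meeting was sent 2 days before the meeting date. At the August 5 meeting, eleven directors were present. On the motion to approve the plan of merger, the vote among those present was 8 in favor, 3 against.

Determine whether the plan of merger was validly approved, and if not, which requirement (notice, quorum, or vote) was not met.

Invalid — notice requirement not satisfied.

Notice: 2 days given; 5 required (2 < 5). Not satisfied.
Quorum: 11 present; quorum is 11. Satisfied.
Vote: the plan of merger requires two-thirds of the directors present (11). 2/3 of 11 = 7.33, rounded up to 8, so 8 affirmative votes are needed; 8 voted in favor. Satisfied.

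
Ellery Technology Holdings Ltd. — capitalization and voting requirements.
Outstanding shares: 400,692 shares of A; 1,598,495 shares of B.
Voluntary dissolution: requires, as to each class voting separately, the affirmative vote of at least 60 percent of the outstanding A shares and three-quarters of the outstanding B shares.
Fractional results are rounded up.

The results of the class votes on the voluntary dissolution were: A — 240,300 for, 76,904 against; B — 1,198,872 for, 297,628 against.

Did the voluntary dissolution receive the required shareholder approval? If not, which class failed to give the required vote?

A: 3/5 of 400692 = 240415.20, rounded up to 240416; 240,416 required, 240,300 in favor — not approved.
B: 3/4 of 1598495 = 1198871.25, rounded up to 1198872; 1,198,872 required, 1,198,872 in favor — approved.

Not approved — the A shares did not give the required vote.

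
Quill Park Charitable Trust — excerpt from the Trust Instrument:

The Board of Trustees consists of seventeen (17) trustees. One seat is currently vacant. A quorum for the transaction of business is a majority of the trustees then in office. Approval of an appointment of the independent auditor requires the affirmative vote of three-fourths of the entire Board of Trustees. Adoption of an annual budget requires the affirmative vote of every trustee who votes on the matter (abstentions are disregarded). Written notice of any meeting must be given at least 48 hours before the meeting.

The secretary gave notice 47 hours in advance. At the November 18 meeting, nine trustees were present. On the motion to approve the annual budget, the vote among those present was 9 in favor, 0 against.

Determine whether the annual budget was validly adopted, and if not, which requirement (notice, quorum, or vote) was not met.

Notice: 47 hours given; 48 required (47 < 48). Not satisfied.
Quorum: 9 present; quorum is 9. Satisfied.
Vote: the annual budget requires the unanimous vote of the votes cast (9). Unanimous means all 9, so 9 affirmative votes are needed; 9 voted in favor. Satisfied.

Invalid — notice requirement not satisfied.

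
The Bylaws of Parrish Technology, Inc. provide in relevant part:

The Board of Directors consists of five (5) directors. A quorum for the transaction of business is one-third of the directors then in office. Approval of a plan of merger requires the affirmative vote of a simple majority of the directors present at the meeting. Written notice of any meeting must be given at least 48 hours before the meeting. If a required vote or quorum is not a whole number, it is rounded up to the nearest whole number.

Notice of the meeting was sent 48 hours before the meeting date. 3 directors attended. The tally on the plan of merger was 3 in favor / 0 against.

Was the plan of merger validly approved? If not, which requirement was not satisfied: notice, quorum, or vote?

Valid — all requirements satisfied.

Notice: 48 hours given; 48 required (48 ≥ 48). Satisfied.
Quorum: 3 present; quorum is 2. Satisfied.
Vote: the plan of merger requires a majority of the directors present (3). A majority of 3 is 2, so 2 affirmative votes are needed; 3 voted in favor. Satisfied.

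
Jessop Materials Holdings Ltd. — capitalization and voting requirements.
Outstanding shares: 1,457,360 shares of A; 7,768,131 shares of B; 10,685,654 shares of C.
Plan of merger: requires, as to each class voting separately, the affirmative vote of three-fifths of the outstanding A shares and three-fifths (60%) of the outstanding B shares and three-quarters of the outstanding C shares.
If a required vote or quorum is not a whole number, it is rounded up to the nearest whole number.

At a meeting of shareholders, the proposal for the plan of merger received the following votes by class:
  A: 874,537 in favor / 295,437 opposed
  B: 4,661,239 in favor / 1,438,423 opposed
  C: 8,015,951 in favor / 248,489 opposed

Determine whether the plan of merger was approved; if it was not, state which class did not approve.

A: 3/5 of 1457360 = 874416; 874,416 required, 874,537 in favor — approved.
B: 3/5 of 7768131 = 4660878.60, rounded up to 4660879; 4,660,879 required, 4,661,239 in favor — approved.
C: 3/4 of 10685654 = 8014240.50, rounded up to 8014241; 8,014,241 required, 8,015,951 in favor — approved.

Approved — every class gave the required vote.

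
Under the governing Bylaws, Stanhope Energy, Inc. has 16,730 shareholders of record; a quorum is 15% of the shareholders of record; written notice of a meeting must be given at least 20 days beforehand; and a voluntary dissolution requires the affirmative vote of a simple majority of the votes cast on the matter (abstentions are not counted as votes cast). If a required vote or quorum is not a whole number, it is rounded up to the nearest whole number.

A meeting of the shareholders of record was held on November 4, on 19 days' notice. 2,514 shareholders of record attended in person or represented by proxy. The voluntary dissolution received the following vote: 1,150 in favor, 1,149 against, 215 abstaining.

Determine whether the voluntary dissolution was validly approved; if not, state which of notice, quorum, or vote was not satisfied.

Invalid — notice requirement not satisfied.

Notice: 19 days given; 20 required. Not satisfied.
Quorum: 15% of 16,730 = 2,509.50, rounded up to 2,510; 2,514 present. Satisfied.
Vote: requires a majority of the votes cast (2,514 − 215 abstaining = 2,299); a majority of 2299 is 1150, so 1,150 needed; 1,150 in favor. Satisfied.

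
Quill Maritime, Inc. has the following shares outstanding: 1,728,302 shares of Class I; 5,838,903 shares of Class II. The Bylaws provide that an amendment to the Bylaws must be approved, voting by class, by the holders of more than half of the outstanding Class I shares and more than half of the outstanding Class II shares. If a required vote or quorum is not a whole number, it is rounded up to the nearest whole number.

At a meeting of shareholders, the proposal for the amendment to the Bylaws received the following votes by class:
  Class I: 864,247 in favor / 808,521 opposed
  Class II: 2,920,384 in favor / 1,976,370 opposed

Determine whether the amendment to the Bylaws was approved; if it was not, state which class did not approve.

Class I: a majority of 1728302 is 864152; 864,152 required, 864,247 in favor — approved.
Class II: a majority of 5838903 is 2919452; 2,919,452 required, 2,920,384 in favor — approved.

Approved — every class gave the required vote.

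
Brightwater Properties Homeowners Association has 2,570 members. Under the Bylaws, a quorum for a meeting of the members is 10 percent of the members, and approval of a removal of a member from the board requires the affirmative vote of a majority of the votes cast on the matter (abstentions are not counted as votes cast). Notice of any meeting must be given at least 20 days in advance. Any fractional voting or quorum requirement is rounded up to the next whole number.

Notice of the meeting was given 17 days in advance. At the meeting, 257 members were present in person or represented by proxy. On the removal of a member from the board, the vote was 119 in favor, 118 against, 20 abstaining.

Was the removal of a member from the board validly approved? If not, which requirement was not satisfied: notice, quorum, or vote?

Invalid — notice requirement not satisfied.

Notice: 17 days given; 20 required. Not satisfied.
Quorum: 10% of 2,570 = 257; 257 present. Satisfied.
Vote: requires a majority of the votes cast (257 − 20 abstaining = 237); a majority of 237 is 119, so 119 needed; 119 in favor. Satisfied.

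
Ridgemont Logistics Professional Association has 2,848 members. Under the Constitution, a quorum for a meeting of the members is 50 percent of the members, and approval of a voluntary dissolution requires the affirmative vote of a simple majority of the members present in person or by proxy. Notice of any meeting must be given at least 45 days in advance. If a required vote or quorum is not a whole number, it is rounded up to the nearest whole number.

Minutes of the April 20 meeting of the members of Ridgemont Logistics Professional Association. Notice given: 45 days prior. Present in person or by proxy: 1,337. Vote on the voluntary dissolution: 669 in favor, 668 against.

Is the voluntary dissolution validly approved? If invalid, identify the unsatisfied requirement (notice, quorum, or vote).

Notice: 45 days given; 45 required. Satisfied.
Quorum: 50% of 2,848 = 1,424; 1,337 present. Not satisfied.
Vote: requires a majority of those present (1,337); a majority of 1337 is 669, so 669 needed; 669 in favor. Satisfied.

Invalid — quorum requirement not satisfied.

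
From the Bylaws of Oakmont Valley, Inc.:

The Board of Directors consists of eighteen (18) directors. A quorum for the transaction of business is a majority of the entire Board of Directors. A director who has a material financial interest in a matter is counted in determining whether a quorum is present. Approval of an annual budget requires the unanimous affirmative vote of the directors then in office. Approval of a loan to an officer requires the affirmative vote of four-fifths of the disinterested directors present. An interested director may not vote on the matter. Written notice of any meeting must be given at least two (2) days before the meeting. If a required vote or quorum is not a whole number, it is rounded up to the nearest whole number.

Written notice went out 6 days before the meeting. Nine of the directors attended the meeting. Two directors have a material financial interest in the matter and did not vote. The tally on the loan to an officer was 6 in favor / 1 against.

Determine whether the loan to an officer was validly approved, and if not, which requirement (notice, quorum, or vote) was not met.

Notice: 6 days given; 2 required (6 ≥ 2). Satisfied.
Quorum: 9 present (interested directors count toward quorum); quorum is 10. Not satisfied.
Vote: the loan to an officer requires four-fifths of the disinterested directors present (9 − 2 = 7). 4/5 of 7 = 5.60, rounded up to 6, so 6 affirmative votes are needed; 6 voted in favor. Satisfied. (Moot — without a quorum no business can be validly transacted.)

Invalid — quorum requirement not satisfied.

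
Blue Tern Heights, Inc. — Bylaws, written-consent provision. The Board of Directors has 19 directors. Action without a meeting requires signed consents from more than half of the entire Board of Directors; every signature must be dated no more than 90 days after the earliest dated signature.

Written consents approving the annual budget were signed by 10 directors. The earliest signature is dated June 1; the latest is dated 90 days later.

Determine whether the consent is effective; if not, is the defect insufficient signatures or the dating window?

Effective — both the signature and dating-window requirements are satisfied.

Signatures required: more than half of 19 — a majority of 19 is 10, so 10 needed; 10 signed. Sufficient.
Dating window: the latest signature is 90 days after the earliest; the limit is 90 days. Within the window.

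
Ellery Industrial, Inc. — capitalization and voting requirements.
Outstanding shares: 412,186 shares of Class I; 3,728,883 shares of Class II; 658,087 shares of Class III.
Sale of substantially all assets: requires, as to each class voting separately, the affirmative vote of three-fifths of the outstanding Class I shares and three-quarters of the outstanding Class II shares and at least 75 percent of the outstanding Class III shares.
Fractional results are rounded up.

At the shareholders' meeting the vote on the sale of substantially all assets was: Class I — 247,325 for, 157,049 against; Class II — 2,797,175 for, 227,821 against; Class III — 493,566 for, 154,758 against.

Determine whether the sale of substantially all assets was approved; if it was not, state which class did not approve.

Class I: 3/5 of 412186 = 247311.60, rounded up to 247312; 247,312 required, 247,325 in favor — approved.
Class II: 3/4 of 3728883 = 2796662.25, rounded up to 2796663; 2,796,663 required, 2,797,175 in favor — approved.
Class III: 3/4 of 658087 = 493565.25, rounded up to 493566; 493,566 required, 493,566 in favor — approved.

Approved — every class gave the required vote.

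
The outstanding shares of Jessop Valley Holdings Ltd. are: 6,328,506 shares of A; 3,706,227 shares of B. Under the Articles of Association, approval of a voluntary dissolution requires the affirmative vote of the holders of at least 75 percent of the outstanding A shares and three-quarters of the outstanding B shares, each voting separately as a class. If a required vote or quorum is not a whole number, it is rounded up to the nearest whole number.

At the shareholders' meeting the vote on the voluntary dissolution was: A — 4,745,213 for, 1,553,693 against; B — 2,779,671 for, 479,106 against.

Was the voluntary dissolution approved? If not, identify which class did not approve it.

A: 3/4 of 6328506 = 4746379.50, rounded up to 4746380; 4,746,380 required, 4,745,213 in favor — not approved.
B: 3/4 of 3706227 = 2779670.25, rounded up to 2779671; 2,779,671 required, 2,779,671 in favor — approved.

Not approved — the A shares did not give the required vote.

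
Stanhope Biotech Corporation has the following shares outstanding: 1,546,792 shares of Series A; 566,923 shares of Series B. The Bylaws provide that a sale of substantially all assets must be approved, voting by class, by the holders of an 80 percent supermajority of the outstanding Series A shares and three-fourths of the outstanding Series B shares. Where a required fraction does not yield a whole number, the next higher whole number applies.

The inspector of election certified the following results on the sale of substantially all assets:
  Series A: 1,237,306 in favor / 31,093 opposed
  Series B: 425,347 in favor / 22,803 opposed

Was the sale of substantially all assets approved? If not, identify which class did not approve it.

Not approved — the Series A shares did not give the required vote.

Series A: 4/5 of 1546792 = 1237433.60, rounded up to 1237434; 1,237,434 required, 1,237,306 in favor — not approved.
Series B: 3/4 of 566923 = 425192.25, rounded up to 425193; 425,193 required, 425,347 in favor — approved.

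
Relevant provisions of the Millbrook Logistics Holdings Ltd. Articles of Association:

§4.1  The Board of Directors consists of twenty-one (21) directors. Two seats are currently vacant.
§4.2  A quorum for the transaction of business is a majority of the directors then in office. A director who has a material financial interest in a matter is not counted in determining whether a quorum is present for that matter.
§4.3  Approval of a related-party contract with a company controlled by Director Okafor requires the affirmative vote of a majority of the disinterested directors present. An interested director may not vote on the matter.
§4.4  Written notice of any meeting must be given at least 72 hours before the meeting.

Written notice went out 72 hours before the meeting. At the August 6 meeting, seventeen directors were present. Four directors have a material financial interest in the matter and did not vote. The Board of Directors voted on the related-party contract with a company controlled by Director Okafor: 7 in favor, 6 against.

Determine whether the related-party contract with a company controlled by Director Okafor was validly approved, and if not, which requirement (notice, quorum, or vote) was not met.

Valid — all requirements satisfied.

Notice: 72 hours given; 72 required (72 ≥ 72). Satisfied.
Quorum: 17 present, but the 4 interested directors do not count, leaving 13. Quorum is 10. Satisfied.
Vote: the related-party contract with a company controlled by Director Okafor requires a majority of the disinterested directors present (17 − 4 = 13). A majority of 13 is 7, so 7 affirmative votes are needed; 7 voted in favor. Satisfied.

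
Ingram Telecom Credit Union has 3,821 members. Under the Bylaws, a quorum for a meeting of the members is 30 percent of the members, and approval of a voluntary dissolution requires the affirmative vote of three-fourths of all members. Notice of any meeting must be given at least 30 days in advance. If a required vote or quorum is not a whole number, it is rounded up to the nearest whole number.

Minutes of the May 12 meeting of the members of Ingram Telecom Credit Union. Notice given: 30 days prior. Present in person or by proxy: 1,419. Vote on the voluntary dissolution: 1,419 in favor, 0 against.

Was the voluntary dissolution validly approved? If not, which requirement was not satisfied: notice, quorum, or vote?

Invalid — vote requirement not satisfied.

Notice: 30 days given; 30 required. Satisfied.
Quorum: 30% of 3,821 = 1,146.30, rounded up to 1,147; 1,419 present. Satisfied.
Vote: requires three-fourths of all members (3,821); 3/4 of 3821 = 2865.75, rounded up to 2866, so 2,866 needed; 1,419 in favor. Not satisfied.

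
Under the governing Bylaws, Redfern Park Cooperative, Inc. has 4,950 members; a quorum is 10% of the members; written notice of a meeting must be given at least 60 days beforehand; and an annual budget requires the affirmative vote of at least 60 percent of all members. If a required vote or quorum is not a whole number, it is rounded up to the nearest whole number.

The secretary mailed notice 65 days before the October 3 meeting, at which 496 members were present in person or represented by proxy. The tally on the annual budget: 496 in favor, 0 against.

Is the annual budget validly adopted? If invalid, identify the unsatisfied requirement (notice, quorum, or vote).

Invalid — vote requirement not satisfied.

Notice: 65 days given; 60 required. Satisfied.
Quorum: 10% of 4,950 = 495; 496 present. Satisfied.
Vote: requires three-fifths of all members (4,950); 3/5 of 4950 = 2970, so 2,970 needed; 496 in favor. Not satisfied.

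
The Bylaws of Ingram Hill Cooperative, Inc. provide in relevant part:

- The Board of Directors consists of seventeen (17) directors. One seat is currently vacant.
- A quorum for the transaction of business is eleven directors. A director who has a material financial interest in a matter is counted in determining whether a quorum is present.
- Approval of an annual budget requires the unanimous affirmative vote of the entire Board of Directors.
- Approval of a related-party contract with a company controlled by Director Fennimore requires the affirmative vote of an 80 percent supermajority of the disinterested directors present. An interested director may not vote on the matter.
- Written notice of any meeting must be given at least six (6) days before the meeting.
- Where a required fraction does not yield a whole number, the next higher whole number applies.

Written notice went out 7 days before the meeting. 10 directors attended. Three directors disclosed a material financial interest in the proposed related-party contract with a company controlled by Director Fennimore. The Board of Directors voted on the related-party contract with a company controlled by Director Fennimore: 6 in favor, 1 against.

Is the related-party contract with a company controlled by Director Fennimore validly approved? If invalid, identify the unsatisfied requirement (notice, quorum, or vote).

Invalid — quorum requirement not satisfied.

Notice: 7 days given; 6 required (7 ≥ 6). Satisfied.
Quorum: 10 present (interested directors count toward quorum); quorum is 11. Not satisfied.
Vote: the related-party contract with a company controlled by Director Fennimore requires four-fifths of the disinterested directors present (10 − 3 = 7). 4/5 of 7 = 5.60, rounded up to 6, so 6 affirmative votes are needed; 6 voted in favor. Satisfied. (Moot — without a quorum no business can be validly transacted.)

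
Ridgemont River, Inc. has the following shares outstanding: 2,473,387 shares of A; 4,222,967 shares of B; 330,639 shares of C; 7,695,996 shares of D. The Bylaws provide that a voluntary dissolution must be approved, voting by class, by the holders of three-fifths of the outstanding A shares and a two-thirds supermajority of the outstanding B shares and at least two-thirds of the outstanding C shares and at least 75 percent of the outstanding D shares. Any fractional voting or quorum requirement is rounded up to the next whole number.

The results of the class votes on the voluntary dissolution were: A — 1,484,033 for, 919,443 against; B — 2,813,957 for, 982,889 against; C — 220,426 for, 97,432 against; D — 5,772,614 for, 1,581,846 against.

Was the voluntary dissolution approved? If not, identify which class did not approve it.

A: 3/5 of 2473387 = 1484032.20, rounded up to 1484033; 1,484,033 required, 1,484,033 in favor — approved.
B: 2/3 of 4222967 = 2815311.33, rounded up to 2815312; 2,815,312 required, 2,813,957 in favor — not approved.
C: 2/3 of 330639 = 220426; 220,426 required, 220,426 in favor — approved.
D: 3/4 of 7695996 = 5771997; 5,771,997 required, 5,772,614 in favor — approved.

Not approved — the B shares did not give the required vote.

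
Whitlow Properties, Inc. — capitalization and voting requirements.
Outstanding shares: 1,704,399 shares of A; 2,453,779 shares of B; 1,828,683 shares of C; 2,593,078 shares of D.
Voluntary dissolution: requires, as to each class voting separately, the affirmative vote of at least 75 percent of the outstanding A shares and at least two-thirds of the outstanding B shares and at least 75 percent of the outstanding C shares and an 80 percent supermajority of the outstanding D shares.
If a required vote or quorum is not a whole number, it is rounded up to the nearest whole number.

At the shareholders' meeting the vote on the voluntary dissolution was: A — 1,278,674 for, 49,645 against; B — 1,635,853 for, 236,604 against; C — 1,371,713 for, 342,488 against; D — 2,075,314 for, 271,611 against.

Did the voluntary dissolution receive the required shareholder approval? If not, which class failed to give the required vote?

Approved — every class gave the required vote.

A: 3/4 of 1704399 = 1278299.25, rounded up to 1278300; 1,278,300 required, 1,278,674 in favor — approved.
B: 2/3 of 2453779 = 1635852.67, rounded up to 1635853; 1,635,853 required, 1,635,853 in favor — approved.
C: 3/4 of 1828683 = 1371512.25, rounded up to 1371513; 1,371,513 required, 1,371,713 in favor — approved.
D: 4/5 of 2593078 = 2074462.40, rounded up to 2074463; 2,074,463 required, 2,075,314 in favor — approved.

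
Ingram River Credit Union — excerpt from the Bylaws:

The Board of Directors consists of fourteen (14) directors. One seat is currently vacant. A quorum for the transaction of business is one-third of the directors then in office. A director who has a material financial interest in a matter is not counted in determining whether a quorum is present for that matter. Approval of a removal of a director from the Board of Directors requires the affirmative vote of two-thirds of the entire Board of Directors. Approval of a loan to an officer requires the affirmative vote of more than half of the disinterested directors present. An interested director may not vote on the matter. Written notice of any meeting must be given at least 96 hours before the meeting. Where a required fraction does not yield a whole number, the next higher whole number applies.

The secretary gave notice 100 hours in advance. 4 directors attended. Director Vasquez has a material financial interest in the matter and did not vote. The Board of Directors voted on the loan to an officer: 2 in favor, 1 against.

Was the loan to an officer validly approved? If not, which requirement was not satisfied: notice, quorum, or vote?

Invalid — quorum requirement not satisfied.

Notice: 100 hours given; 96 required (100 ≥ 96). Satisfied.
Quorum: 4 present, but the 1 interested director does not count, leaving 3. Quorum is 5. Not satisfied.
Vote: the loan to an officer requires a majority of the disinterested directors present (4 − 1 = 3). A majority of 3 is 2, so 2 affirmative votes are needed; 2 voted in favor. Satisfied. (Moot — without a quorum no business can be validly transacted.)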